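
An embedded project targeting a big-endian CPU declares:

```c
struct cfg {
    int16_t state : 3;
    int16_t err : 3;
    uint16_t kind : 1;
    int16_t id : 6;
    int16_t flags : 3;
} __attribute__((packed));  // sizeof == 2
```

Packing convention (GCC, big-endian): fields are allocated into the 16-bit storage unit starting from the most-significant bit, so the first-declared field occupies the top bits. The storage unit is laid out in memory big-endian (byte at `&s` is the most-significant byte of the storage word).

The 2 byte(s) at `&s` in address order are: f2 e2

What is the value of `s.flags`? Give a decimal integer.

2

[0]=0xf2 [1]=0xe2 (big-endian) → word 0xf2e2
state:3 @ bit 13 → (0xf2e2>>13)&0x7 = 0x7
err:3 @ bit 10 → (0xf2e2>>10)&0x7 = 0x4
kind:1 @ bit 9 → (0xf2e2>>9)&0x1 = 0x1
id:6 @ bit 3 → (0xf2e2>>3)&0x3f = 0x1c
flags:3 @ bit 0 → (0xf2e2>>0)&0x7 = 0x2  ←
flags signed 3b, MSB=0: value = 2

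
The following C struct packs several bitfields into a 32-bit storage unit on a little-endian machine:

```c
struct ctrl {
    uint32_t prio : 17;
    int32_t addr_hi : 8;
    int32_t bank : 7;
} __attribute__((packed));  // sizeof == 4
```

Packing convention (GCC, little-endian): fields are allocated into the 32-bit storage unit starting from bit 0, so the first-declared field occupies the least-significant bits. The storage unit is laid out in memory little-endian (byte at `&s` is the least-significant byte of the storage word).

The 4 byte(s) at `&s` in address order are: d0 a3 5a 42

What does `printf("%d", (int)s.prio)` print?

41936

[0]=0xd0 [1]=0xa3 [2]=0x5a [3]=0x42 (little-endian) → word 0x425aa3d0
prio [0+:17] = (word>>0) & 0x1ffff = 41936  ←
addr_hi [17+:8] = (word>>17) & 0xff = 45
bank [25+:7] = (word>>25) & 0x7f = 33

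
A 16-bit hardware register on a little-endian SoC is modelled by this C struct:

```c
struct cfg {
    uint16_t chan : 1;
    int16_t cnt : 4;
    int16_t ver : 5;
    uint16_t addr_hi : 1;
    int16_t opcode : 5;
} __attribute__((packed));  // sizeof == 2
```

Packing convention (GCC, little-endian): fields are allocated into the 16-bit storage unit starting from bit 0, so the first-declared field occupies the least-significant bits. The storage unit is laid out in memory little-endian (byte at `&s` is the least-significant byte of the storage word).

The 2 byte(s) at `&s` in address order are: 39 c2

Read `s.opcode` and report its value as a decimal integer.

-8

[0]=0x39 [1]=0xc2 (little-endian) → word 0xc239
chan:1 @ bit 0 → (0xc239>>0)&0x1 = 0x1
cnt:4 @ bit 1 → (0xc239>>1)&0xf = 0xc
ver:5 @ bit 5 → (0xc239>>5)&0x1f = 0x11
addr_hi:1 @ bit 10 → (0xc239>>10)&0x1 = 0x0
opcode:5 @ bit 11 → (0xc239>>11)&0x1f = 0x18  ←
opcode signed 5b, MSB=1: 24 - 32 = -8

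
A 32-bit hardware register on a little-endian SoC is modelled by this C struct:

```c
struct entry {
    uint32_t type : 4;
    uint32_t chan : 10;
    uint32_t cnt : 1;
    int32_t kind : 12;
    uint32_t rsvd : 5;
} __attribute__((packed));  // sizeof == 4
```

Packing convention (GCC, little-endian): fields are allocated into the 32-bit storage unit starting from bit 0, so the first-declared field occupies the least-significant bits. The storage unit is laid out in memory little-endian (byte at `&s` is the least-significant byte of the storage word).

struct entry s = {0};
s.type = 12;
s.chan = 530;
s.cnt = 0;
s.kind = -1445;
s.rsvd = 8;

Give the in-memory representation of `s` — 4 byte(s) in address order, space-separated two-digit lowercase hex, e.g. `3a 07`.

type (4b) val=12 bits=0xc at bit 0: 0x0000000c
chan (10b) val=530 bits=0x212 at bit 4: 0x0000212c
cnt (1b) val=0 bits=0x0 at bit 14: 0x0000212c
kind (12b) val=-1445 bits=0xa5b at bit 15: 0x052da12c
rsvd (5b) val=8 bits=0x8 at bit 27: 0x452da12c
word = 0x452da12c → little-endian bytes:
  [0]=0x2c  [1]=0xa1  [2]=0x2d  [3]=0x45

2c a1 2d 45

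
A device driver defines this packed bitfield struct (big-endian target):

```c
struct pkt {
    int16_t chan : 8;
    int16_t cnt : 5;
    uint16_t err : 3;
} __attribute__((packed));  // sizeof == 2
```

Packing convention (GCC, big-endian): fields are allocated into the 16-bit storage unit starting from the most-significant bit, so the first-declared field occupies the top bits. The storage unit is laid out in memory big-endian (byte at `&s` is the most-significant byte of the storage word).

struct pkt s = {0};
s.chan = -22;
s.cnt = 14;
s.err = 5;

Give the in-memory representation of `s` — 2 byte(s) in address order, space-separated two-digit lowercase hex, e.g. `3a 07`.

[8+:8] chan=-22 & 0xff = 0xea; word=0xea00
[3+:5] cnt=14 & 0x1f = 0xe; word=0xea70
[0+:3] err=5 & 0x7 = 0x5; word=0xea75
word = 0xea75 → big-endian bytes:
  [0]=0xea  [1]=0x75

ea 75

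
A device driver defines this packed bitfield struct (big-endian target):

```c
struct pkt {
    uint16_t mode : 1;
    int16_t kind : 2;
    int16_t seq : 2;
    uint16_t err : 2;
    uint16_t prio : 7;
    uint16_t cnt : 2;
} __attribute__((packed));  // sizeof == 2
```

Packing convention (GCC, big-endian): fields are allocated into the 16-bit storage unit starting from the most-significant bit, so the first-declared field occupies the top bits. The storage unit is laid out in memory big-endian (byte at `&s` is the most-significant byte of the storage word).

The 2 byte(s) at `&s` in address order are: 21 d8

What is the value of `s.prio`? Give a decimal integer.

118

[0]=0x21 [1]=0xd8 (big-endian) → word 0x21d8
mode:1 @ bit 15 → (0x21d8>>15)&0x1 = 0x0
kind:2 @ bit 13 → (0x21d8>>13)&0x3 = 0x1
seq:2 @ bit 11 → (0x21d8>>11)&0x3 = 0x0
err:2 @ bit 9 → (0x21d8>>9)&0x3 = 0x0
prio:7 @ bit 2 → (0x21d8>>2)&0x7f = 0x76  ←
cnt:2 @ bit 0 → (0x21d8>>0)&0x3 = 0x0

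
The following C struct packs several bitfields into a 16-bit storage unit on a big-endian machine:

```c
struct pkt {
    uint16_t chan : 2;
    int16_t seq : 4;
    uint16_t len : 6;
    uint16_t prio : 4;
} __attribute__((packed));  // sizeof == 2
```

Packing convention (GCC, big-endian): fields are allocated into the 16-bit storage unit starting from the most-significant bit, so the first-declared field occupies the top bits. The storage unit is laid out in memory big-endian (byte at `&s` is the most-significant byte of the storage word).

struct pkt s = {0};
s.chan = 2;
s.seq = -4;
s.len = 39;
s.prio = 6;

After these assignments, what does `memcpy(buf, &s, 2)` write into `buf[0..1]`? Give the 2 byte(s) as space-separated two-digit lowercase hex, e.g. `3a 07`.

b2 76

chan:2 = 2 → 0x2 << 14 → word 0x8000
seq:4 = -4 → 0xc << 10 → word 0xb000
len:6 = 39 → 0x27 << 4 → word 0xb270
prio:4 = 6 → 0x6 << 0 → word 0xb276
word = 0xb276 → big-endian bytes:
  [0]=0xb2  [1]=0x76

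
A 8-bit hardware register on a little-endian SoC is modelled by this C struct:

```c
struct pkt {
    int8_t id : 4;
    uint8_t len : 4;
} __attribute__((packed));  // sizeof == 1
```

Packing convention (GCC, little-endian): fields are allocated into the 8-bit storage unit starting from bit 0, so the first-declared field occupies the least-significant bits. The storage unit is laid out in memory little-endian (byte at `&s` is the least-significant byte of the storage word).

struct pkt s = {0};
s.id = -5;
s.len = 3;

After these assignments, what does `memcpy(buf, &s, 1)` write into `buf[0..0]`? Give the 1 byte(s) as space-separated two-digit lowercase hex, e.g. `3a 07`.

3b

[0+:4] id=-5 & 0xf = 0xb; word=0x0b
[4+:4] len=3 & 0xf = 0x3; word=0x3b
word = 0x3b → little-endian bytes:
  [0]=0x3b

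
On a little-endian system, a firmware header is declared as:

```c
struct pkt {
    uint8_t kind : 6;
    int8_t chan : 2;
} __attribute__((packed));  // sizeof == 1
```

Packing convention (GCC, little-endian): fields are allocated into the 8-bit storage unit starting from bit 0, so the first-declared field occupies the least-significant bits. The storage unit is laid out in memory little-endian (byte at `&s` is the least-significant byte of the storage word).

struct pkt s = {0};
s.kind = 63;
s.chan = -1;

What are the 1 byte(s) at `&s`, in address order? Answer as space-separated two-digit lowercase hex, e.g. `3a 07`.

ff

kind:6 = 63 → 0x3f << 0 → word 0x3f
chan:2 = -1 → 0x3 << 6 → word 0xff
word = 0xff → little-endian bytes:
  [0]=0xff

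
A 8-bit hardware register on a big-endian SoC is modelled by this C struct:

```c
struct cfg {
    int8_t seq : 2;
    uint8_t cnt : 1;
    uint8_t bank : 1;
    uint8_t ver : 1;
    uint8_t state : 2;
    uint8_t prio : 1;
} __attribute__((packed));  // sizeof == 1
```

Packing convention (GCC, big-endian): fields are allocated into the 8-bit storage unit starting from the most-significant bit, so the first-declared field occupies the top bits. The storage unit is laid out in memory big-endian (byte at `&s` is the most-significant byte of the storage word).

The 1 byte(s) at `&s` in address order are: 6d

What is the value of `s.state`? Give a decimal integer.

2

[0]=0x6d (big-endian) → word 0x6d
seq:2 @ bit 6 → (0x6d>>6)&0x3 = 0x1
cnt:1 @ bit 5 → (0x6d>>5)&0x1 = 0x1
bank:1 @ bit 4 → (0x6d>>4)&0x1 = 0x0
ver:1 @ bit 3 → (0x6d>>3)&0x1 = 0x1
state:2 @ bit 1 → (0x6d>>1)&0x3 = 0x2  ←
prio:1 @ bit 0 → (0x6d>>0)&0x1 = 0x1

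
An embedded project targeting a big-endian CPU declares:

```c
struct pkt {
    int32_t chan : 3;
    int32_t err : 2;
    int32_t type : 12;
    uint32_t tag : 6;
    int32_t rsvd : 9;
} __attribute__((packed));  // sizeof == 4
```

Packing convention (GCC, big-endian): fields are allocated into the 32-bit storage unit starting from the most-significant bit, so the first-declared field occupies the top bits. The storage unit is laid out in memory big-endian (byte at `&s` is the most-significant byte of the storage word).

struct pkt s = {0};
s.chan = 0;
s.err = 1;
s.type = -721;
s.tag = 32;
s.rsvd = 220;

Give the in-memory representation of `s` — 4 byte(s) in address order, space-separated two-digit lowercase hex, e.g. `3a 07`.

chan:3 = 0 → 0x0 << 29 → word 0x00000000
err:2 = 1 → 0x1 << 27 → word 0x08000000
type:12 = -721 → 0xd2f << 15 → word 0x0e978000
tag:6 = 32 → 0x20 << 9 → word 0x0e97c000
rsvd:9 = 220 → 0xdc << 0 → word 0x0e97c0dc
word = 0x0e97c0dc → big-endian bytes:
  [0]=0x0e  [1]=0x97  [2]=0xc0  [3]=0xdc

0e 97 c0 dc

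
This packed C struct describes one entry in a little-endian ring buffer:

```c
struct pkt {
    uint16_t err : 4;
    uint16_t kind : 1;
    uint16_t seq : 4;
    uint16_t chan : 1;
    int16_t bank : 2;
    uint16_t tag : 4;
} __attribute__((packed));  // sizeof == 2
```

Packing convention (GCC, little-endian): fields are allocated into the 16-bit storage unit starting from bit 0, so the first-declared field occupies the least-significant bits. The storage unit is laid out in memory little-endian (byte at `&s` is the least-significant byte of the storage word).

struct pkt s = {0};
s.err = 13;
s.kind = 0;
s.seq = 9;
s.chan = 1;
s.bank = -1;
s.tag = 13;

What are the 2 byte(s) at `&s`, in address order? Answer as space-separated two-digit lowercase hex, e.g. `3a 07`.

2d df

err:4 = 13 → 0xd << 0 → word 0x000d
kind:1 = 0 → 0x0 << 4 → word 0x000d
seq:4 = 9 → 0x9 << 5 → word 0x012d
chan:1 = 1 → 0x1 << 9 → word 0x032d
bank:2 = -1 → 0x3 << 10 → word 0x0f2d
tag:4 = 13 → 0xd << 12 → word 0xdf2d
word = 0xdf2d → little-endian bytes:
  [0]=0x2d  [1]=0xdf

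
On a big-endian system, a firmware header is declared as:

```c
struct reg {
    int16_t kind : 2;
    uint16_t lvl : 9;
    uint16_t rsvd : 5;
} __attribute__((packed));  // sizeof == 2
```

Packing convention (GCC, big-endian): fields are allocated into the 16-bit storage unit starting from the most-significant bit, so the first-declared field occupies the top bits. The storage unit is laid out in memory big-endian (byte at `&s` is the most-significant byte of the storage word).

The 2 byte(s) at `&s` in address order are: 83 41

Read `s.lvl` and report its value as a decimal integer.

26

[0]=0x83 [1]=0x41 (big-endian) → word 0x8341
kind [14+:2] = (word>>14) & 0x3 = 2
lvl [5+:9] = (word>>5) & 0x1ff = 26  ←
rsvd [0+:5] = (word>>0) & 0x1f = 1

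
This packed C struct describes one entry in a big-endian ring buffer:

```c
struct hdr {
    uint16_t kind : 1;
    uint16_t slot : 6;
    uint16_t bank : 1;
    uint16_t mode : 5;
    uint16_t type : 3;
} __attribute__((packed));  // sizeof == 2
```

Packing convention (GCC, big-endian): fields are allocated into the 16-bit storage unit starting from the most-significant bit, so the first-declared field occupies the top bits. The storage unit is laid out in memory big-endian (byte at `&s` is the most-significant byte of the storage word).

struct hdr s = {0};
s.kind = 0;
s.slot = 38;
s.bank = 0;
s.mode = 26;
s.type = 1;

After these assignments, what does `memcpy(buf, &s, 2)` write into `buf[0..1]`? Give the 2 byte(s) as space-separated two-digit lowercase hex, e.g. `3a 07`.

4c d1

[15+:1] kind=0 & 0x1 = 0x0; word=0x0000
[9+:6] slot=38 & 0x3f = 0x26; word=0x4c00
[8+:1] bank=0 & 0x1 = 0x0; word=0x4c00
[3+:5] mode=26 & 0x1f = 0x1a; word=0x4cd0
[0+:3] type=1 & 0x7 = 0x1; word=0x4cd1
word = 0x4cd1 → big-endian bytes:
  [0]=0x4c  [1]=0xd1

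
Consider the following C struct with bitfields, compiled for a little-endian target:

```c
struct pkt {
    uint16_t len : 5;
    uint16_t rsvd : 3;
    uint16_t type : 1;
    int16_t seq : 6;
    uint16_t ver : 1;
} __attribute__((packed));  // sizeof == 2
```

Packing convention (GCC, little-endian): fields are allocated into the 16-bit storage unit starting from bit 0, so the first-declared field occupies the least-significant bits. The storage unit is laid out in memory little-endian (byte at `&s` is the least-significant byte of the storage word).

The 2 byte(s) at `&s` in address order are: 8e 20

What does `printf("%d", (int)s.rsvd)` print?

4

[0]=0x8e [1]=0x20 (little-endian) → word 0x208e
len:5 @ bit 0 → (0x208e>>0)&0x1f = 0xe
rsvd:3 @ bit 5 → (0x208e>>5)&0x7 = 0x4  ←
type:1 @ bit 8 → (0x208e>>8)&0x1 = 0x0
seq:6 @ bit 9 → (0x208e>>9)&0x3f = 0x10
ver:1 @ bit 15 → (0x208e>>15)&0x1 = 0x0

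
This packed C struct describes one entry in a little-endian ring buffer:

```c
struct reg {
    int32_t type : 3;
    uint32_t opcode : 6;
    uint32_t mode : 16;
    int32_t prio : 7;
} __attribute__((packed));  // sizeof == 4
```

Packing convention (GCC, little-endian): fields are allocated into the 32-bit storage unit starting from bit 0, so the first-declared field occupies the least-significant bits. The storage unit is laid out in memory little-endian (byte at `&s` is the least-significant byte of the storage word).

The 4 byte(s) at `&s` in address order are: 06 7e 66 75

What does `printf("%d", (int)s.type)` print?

[0]=0x06 [1]=0x7e [2]=0x66 [3]=0x75 (little-endian) → word 0x75667e06
type:3 @ bit 0 → (0x75667e06>>0)&0x7 = 0x6  ←
opcode:6 @ bit 3 → (0x75667e06>>3)&0x3f = 0x0
mode:16 @ bit 9 → (0x75667e06>>9)&0xffff = 0xb33f
prio:7 @ bit 25 → (0x75667e06>>25)&0x7f = 0x3a
type signed 3b, MSB=1: 6 - 8 = -2

-2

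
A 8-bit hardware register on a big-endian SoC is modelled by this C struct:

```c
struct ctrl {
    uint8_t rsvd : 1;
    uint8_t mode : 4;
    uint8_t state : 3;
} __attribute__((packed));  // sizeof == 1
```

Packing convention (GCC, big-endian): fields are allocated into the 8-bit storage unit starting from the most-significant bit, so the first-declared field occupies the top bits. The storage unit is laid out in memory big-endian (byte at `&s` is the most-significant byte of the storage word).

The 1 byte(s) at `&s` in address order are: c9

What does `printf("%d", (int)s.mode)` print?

[0]=0xc9 (big-endian) → word 0xc9
rsvd [7+:1] = (word>>7) & 0x1 = 1
mode [3+:4] = (word>>3) & 0xf = 9  ←
state [0+:3] = (word>>0) & 0x7 = 1

9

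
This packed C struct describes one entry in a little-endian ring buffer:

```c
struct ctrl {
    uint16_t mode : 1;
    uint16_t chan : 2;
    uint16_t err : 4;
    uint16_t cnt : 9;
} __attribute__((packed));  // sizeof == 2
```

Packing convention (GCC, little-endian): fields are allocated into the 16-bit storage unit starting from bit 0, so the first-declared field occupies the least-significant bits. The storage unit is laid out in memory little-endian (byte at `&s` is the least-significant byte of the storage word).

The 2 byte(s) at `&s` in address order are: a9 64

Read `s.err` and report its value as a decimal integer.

5

[0]=0xa9 [1]=0x64 (little-endian) → word 0x64a9
mode [0+:1] = (word>>0) & 0x1 = 1
chan [1+:2] = (word>>1) & 0x3 = 0
err [3+:4] = (word>>3) & 0xf = 5  ←
cnt [7+:9] = (word>>7) & 0x1ff = 201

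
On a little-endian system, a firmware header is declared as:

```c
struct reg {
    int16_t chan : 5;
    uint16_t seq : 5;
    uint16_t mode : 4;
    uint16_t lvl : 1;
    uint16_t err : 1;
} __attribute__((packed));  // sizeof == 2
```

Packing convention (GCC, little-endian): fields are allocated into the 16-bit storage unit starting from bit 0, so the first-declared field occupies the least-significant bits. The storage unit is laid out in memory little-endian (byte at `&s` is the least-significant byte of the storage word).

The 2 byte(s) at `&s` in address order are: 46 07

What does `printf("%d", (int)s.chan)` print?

[0]=0x46 [1]=0x07 (little-endian) → word 0x0746
chan [0+:5] = (word>>0) & 0x1f = 6  ←
seq [5+:5] = (word>>5) & 0x1f = 26
mode [10+:4] = (word>>10) & 0xf = 1
lvl [14+:1] = (word>>14) & 0x1 = 0
err [15+:1] = (word>>15) & 0x1 = 0
chan signed 5b, MSB=0: value = 6

6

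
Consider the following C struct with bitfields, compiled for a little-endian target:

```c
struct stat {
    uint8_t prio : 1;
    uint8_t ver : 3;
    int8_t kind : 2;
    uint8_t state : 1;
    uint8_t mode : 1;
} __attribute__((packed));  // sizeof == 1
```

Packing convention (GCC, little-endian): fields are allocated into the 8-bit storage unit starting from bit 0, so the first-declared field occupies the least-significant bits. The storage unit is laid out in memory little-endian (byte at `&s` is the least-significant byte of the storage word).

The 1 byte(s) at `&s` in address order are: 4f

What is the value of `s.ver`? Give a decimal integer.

[0]=0x4f (little-endian) → word 0x4f
prio [0+:1] = (word>>0) & 0x1 = 1
ver [1+:3] = (word>>1) & 0x7 = 7  ←
kind [4+:2] = (word>>4) & 0x3 = 0
state [6+:1] = (word>>6) & 0x1 = 1
mode [7+:1] = (word>>7) & 0x1 = 0

7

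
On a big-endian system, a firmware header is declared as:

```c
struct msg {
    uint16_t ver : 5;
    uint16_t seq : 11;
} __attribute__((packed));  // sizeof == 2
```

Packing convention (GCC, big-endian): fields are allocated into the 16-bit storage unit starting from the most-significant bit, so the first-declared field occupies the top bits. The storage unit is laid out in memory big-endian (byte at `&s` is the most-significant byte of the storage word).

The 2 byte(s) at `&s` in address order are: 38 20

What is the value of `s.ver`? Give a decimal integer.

[0]=0x38 [1]=0x20 (big-endian) → word 0x3820
ver:5 @ bit 11 → (0x3820>>11)&0x1f = 0x7  ←
seq:11 @ bit 0 → (0x3820>>0)&0x7ff = 0x20

7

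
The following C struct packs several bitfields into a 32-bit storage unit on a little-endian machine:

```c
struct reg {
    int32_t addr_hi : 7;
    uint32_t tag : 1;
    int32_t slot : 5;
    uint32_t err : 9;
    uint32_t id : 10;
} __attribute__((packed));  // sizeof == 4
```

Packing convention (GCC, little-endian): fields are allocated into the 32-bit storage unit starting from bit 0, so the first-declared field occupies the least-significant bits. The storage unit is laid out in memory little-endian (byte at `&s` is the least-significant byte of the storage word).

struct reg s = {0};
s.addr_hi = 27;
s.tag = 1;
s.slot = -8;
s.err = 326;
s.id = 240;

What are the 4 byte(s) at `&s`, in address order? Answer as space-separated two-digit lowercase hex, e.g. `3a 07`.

9b d8 28 3c

[0+:7] addr_hi=27 & 0x7f = 0x1b; word=0x0000001b
[7+:1] tag=1 & 0x1 = 0x1; word=0x0000009b
[8+:5] slot=-8 & 0x1f = 0x18; word=0x0000189b
[13+:9] err=326 & 0x1ff = 0x146; word=0x0028d89b
[22+:10] id=240 & 0x3ff = 0xf0; word=0x3c28d89b
word = 0x3c28d89b → little-endian bytes:
  [0]=0x9b  [1]=0xd8  [2]=0x28  [3]=0x3c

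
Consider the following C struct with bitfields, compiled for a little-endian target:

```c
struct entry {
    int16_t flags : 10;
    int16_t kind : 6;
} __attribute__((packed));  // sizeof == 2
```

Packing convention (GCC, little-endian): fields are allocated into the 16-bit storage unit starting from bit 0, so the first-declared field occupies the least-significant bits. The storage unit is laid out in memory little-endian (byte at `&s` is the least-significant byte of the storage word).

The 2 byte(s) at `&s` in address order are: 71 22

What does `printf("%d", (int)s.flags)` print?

[0]=0x71 [1]=0x22 (little-endian) → word 0x2271
flags [0+:10] = (word>>0) & 0x3ff = 625  ←
kind [10+:6] = (word>>10) & 0x3f = 8
flags signed 10b, MSB=1: 625 - 1024 = -399

-399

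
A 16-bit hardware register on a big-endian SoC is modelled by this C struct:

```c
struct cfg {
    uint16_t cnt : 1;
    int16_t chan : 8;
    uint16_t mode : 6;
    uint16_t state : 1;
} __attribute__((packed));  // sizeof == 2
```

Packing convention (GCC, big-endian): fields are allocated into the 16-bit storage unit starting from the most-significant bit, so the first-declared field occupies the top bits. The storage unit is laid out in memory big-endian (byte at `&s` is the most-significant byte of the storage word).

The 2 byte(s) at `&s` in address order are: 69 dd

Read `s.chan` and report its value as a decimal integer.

-45

[0]=0x69 [1]=0xdd (big-endian) → word 0x69dd
cnt:1 @ bit 15 → (0x69dd>>15)&0x1 = 0x0
chan:8 @ bit 7 → (0x69dd>>7)&0xff = 0xd3  ←
mode:6 @ bit 1 → (0x69dd>>1)&0x3f = 0x2e
state:1 @ bit 0 → (0x69dd>>0)&0x1 = 0x1
chan signed 8b, MSB=1: 211 - 256 = -45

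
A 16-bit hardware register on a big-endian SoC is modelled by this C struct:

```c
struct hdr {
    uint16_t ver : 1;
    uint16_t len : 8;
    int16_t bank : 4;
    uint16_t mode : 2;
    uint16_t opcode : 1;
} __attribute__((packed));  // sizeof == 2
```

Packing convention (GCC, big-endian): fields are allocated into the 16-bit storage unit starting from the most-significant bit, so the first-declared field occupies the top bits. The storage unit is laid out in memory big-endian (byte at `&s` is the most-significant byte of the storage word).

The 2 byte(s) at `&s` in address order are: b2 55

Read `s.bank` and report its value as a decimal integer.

-6

[0]=0xb2 [1]=0x55 (big-endian) → word 0xb255
ver:1 @ bit 15 → (0xb255>>15)&0x1 = 0x1
len:8 @ bit 7 → (0xb255>>7)&0xff = 0x64
bank:4 @ bit 3 → (0xb255>>3)&0xf = 0xa  ←
mode:2 @ bit 1 → (0xb255>>1)&0x3 = 0x2
opcode:1 @ bit 0 → (0xb255>>0)&0x1 = 0x1
bank signed 4b, MSB=1: 10 - 16 = -6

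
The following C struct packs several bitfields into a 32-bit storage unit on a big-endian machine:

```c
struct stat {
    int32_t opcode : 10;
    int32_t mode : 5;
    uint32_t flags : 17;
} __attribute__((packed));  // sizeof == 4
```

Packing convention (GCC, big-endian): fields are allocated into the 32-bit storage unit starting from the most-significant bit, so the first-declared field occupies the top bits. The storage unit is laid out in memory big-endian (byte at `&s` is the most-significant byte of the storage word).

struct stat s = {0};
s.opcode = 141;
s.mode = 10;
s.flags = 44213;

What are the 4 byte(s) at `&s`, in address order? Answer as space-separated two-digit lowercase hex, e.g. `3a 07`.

opcode:10 = 141 → 0x8d << 22 → word 0x23400000
mode:5 = 10 → 0xa << 17 → word 0x23540000
flags:17 = 44213 → 0xacb5 << 0 → word 0x2354acb5
word = 0x2354acb5 → big-endian bytes:
  [0]=0x23  [1]=0x54  [2]=0xac  [3]=0xb5

23 54 ac b5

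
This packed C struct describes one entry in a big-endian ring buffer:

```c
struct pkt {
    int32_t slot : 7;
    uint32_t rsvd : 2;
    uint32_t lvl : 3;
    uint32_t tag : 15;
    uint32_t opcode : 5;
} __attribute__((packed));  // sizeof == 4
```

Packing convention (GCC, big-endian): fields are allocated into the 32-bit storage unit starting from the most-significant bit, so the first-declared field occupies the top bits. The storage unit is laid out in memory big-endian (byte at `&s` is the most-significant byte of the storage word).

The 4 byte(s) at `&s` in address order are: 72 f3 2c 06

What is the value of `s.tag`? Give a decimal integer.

[0]=0x72 [1]=0xf3 [2]=0x2c [3]=0x06 (big-endian) → word 0x72f32c06
slot [25+:7] = (word>>25) & 0x7f = 57
rsvd [23+:2] = (word>>23) & 0x3 = 1
lvl [20+:3] = (word>>20) & 0x7 = 7
tag [5+:15] = (word>>5) & 0x7fff = 6496  ←
opcode [0+:5] = (word>>0) & 0x1f = 6

6496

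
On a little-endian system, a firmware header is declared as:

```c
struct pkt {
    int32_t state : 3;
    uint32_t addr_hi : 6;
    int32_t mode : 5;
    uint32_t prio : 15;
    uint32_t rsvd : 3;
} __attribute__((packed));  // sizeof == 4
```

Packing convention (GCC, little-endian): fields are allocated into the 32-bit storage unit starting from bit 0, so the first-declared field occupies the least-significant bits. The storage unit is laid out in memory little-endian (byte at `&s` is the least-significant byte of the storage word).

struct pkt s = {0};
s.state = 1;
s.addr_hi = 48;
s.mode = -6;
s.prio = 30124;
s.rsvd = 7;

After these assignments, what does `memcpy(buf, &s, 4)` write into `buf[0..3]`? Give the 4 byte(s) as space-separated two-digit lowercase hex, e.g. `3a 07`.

state (3b) val=1 bits=0x1 at bit 0: 0x00000001
addr_hi (6b) val=48 bits=0x30 at bit 3: 0x00000181
mode (5b) val=-6 bits=0x1a at bit 9: 0x00003581
prio (15b) val=30124 bits=0x75ac at bit 14: 0x1d6b3581
rsvd (3b) val=7 bits=0x7 at bit 29: 0xfd6b3581
word = 0xfd6b3581 → little-endian bytes:
  [0]=0x81  [1]=0x35  [2]=0x6b  [3]=0xfd

81 35 6b fd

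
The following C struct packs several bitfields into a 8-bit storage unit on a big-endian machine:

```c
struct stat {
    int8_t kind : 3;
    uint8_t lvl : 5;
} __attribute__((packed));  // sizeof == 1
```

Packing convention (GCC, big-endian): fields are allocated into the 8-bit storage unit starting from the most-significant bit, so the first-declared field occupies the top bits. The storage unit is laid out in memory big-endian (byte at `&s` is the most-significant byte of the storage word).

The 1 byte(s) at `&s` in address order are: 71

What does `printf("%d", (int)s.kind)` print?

[0]=0x71 (big-endian) → word 0x71
kind [5+:3] = (word>>5) & 0x7 = 3  ←
lvl [0+:5] = (word>>0) & 0x1f = 17
kind signed 3b, MSB=0: value = 3

3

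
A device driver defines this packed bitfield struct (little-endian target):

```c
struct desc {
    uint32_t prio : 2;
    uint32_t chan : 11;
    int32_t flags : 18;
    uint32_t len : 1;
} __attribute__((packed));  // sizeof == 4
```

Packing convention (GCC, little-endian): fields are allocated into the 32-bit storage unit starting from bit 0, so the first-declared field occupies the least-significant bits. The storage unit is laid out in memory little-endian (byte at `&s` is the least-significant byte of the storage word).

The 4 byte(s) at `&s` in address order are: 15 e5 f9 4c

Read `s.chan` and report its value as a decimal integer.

[0]=0x15 [1]=0xe5 [2]=0xf9 [3]=0x4c (little-endian) → word 0x4cf9e515
prio:2 @ bit 0 → (0x4cf9e515>>0)&0x3 = 0x1
chan:11 @ bit 2 → (0x4cf9e515>>2)&0x7ff = 0x145  ←
flags:18 @ bit 13 → (0x4cf9e515>>13)&0x3ffff = 0x267cf
len:1 @ bit 31 → (0x4cf9e515>>31)&0x1 = 0x0

325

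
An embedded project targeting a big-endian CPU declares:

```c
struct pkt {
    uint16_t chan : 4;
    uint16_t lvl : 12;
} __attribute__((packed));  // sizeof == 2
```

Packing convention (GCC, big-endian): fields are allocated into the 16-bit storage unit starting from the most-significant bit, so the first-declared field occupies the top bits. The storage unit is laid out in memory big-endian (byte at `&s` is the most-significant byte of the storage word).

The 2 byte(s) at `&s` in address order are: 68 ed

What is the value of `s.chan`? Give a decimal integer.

[0]=0x68 [1]=0xed (big-endian) → word 0x68ed
chan [12+:4] = (word>>12) & 0xf = 6  ←
lvl [0+:12] = (word>>0) & 0xfff = 2285

6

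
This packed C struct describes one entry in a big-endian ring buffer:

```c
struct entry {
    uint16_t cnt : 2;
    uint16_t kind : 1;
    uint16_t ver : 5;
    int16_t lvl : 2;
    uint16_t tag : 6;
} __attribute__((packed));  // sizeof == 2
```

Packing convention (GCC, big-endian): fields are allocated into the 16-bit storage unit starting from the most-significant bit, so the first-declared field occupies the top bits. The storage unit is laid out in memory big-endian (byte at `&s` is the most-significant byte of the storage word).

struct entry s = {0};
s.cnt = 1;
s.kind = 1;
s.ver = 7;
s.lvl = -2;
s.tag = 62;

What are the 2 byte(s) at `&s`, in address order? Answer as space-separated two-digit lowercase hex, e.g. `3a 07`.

67 be

cnt:2 = 1 → 0x1 << 14 → word 0x4000
kind:1 = 1 → 0x1 << 13 → word 0x6000
ver:5 = 7 → 0x7 << 8 → word 0x6700
lvl:2 = -2 → 0x2 << 6 → word 0x6780
tag:6 = 62 → 0x3e << 0 → word 0x67be
word = 0x67be → big-endian bytes:
  [0]=0x67  [1]=0xbe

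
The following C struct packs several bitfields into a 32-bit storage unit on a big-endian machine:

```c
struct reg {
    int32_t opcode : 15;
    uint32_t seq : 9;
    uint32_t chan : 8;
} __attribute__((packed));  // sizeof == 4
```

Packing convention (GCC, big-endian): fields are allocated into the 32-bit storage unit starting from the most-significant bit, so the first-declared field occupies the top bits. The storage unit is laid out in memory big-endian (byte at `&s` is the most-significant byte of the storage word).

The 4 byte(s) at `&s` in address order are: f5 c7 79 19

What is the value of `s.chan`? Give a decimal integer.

25

[0]=0xf5 [1]=0xc7 [2]=0x79 [3]=0x19 (big-endian) → word 0xf5c77919
opcode:15 @ bit 17 → (0xf5c77919>>17)&0x7fff = 0x7ae3
seq:9 @ bit 8 → (0xf5c77919>>8)&0x1ff = 0x179
chan:8 @ bit 0 → (0xf5c77919>>0)&0xff = 0x19  ←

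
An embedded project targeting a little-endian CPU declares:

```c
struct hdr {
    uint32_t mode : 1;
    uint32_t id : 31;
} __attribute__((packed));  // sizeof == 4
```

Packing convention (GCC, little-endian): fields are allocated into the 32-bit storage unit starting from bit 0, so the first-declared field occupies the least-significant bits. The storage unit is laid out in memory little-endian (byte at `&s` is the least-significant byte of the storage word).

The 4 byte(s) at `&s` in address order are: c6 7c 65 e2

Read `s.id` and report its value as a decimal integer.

1899150947

[0]=0xc6 [1]=0x7c [2]=0x65 [3]=0xe2 (little-endian) → word 0xe2657cc6
mode:1 @ bit 0 → (0xe2657cc6>>0)&0x1 = 0x0
id:31 @ bit 1 → (0xe2657cc6>>1)&0x7fffffff = 0x7132be63  ←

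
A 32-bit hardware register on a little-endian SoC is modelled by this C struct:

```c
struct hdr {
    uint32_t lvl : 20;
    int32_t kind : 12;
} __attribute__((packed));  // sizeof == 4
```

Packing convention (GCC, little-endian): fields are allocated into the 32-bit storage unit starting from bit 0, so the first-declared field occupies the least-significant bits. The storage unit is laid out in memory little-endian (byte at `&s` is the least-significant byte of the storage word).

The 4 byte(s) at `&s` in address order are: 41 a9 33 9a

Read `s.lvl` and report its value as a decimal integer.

[0]=0x41 [1]=0xa9 [2]=0x33 [3]=0x9a (little-endian) → word 0x9a33a941
lvl [0+:20] = (word>>0) & 0xfffff = 239937  ←
kind [20+:12] = (word>>20) & 0xfff = 2467

239937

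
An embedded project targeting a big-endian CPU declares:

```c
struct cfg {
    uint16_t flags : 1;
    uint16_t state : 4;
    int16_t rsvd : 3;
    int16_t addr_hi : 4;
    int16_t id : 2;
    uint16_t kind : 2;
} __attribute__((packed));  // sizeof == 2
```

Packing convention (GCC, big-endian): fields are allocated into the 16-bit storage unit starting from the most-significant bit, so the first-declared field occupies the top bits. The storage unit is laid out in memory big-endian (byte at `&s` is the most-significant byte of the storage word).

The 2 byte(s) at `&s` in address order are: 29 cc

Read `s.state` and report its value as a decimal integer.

[0]=0x29 [1]=0xcc (big-endian) → word 0x29cc
flags [15+:1] = (word>>15) & 0x1 = 0
state [11+:4] = (word>>11) & 0xf = 5  ←
rsvd [8+:3] = (word>>8) & 0x7 = 1
addr_hi [4+:4] = (word>>4) & 0xf = 12
id [2+:2] = (word>>2) & 0x3 = 3
kind [0+:2] = (word>>0) & 0x3 = 0

5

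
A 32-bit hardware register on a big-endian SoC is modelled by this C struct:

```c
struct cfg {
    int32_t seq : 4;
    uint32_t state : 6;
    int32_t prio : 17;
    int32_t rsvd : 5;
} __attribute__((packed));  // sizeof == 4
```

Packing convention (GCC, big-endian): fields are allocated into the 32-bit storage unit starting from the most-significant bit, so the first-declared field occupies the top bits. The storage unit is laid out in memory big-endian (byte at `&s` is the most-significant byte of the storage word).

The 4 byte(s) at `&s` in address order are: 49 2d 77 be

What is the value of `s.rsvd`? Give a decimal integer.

[0]=0x49 [1]=0x2d [2]=0x77 [3]=0xbe (big-endian) → word 0x492d77be
seq [28+:4] = (word>>28) & 0xf = 4
state [22+:6] = (word>>22) & 0x3f = 36
prio [5+:17] = (word>>5) & 0x1ffff = 93117
rsvd [0+:5] = (word>>0) & 0x1f = 30  ←
rsvd signed 5b, MSB=1: 30 - 32 = -2

-2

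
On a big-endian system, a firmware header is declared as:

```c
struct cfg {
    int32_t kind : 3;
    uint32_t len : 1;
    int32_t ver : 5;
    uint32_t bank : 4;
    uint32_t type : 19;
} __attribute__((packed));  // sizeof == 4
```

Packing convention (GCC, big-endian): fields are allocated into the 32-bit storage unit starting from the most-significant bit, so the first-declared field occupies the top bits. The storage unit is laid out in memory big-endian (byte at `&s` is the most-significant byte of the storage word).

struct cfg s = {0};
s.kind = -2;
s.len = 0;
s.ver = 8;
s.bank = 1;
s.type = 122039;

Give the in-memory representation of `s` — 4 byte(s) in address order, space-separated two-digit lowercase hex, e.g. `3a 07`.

c4 09 dc b7

[29+:3] kind=-2 & 0x7 = 0x6; word=0xc0000000
[28+:1] len=0 & 0x1 = 0x0; word=0xc0000000
[23+:5] ver=8 & 0x1f = 0x8; word=0xc4000000
[19+:4] bank=1 & 0xf = 0x1; word=0xc4080000
[0+:19] type=122039 & 0x7ffff = 0x1dcb7; word=0xc409dcb7
word = 0xc409dcb7 → big-endian bytes:
  [0]=0xc4  [1]=0x09  [2]=0xdc  [3]=0xb7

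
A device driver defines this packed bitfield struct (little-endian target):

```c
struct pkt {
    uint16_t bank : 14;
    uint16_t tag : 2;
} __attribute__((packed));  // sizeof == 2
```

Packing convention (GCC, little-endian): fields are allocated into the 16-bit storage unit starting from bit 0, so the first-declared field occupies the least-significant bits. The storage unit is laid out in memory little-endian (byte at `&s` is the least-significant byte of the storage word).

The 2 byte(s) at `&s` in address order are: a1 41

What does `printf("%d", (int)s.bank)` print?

[0]=0xa1 [1]=0x41 (little-endian) → word 0x41a1
bank:14 @ bit 0 → (0x41a1>>0)&0x3fff = 0x1a1  ←
tag:2 @ bit 14 → (0x41a1>>14)&0x3 = 0x1

417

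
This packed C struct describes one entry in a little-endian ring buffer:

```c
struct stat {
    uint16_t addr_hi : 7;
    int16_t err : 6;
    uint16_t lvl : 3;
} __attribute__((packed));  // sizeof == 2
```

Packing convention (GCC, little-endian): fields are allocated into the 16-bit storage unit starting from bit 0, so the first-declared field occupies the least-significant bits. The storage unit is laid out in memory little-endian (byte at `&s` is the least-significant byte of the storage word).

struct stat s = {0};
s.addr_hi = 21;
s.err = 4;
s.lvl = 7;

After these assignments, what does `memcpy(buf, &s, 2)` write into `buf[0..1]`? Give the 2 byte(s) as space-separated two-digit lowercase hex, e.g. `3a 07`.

addr_hi:7 = 21 → 0x15 << 0 → word 0x0015
err:6 = 4 → 0x4 << 7 → word 0x0215
lvl:3 = 7 → 0x7 << 13 → word 0xe215
word = 0xe215 → little-endian bytes:
  [0]=0x15  [1]=0xe2

15 e2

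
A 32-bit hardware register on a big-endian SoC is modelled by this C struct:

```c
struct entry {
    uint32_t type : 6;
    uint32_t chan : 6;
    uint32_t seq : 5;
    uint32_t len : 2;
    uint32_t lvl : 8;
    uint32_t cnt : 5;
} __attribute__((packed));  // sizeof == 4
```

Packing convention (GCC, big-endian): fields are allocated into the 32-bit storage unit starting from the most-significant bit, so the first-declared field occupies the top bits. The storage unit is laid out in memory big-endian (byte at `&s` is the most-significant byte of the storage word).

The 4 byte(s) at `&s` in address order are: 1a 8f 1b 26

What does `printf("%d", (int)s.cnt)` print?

[0]=0x1a [1]=0x8f [2]=0x1b [3]=0x26 (big-endian) → word 0x1a8f1b26
type [26+:6] = (word>>26) & 0x3f = 6
chan [20+:6] = (word>>20) & 0x3f = 40
seq [15+:5] = (word>>15) & 0x1f = 30
len [13+:2] = (word>>13) & 0x3 = 0
lvl [5+:8] = (word>>5) & 0xff = 217
cnt [0+:5] = (word>>0) & 0x1f = 6  ←

6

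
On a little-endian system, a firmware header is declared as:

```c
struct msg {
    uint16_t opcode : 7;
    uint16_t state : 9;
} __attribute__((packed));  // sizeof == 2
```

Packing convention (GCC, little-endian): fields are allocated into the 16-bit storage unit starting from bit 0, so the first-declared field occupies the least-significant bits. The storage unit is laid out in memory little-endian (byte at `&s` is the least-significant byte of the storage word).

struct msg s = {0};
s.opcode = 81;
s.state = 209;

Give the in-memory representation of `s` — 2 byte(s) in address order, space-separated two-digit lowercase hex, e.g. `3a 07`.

d1 68

opcode (7b) val=81 bits=0x51 at bit 0: 0x0051
state (9b) val=209 bits=0xd1 at bit 7: 0x68d1
word = 0x68d1 → little-endian bytes:
  [0]=0xd1  [1]=0x68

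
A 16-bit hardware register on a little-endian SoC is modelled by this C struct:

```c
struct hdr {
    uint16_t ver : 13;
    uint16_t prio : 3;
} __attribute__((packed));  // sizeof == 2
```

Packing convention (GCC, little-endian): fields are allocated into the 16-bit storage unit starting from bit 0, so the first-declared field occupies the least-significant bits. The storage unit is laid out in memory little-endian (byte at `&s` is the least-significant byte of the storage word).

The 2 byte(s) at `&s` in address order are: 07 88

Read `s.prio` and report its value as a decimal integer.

[0]=0x07 [1]=0x88 (little-endian) → word 0x8807
ver [0+:13] = (word>>0) & 0x1fff = 2055
prio [13+:3] = (word>>13) & 0x7 = 4  ←

4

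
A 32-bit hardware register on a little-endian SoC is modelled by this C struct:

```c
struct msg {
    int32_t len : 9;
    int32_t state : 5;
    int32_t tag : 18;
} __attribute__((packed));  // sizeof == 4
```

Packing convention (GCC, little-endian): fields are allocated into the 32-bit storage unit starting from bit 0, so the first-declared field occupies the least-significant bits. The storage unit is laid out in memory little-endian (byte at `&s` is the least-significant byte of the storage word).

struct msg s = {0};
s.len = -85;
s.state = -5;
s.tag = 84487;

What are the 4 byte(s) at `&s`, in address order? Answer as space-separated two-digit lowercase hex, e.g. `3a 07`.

ab f7 81 52

len (9b) val=-85 bits=0x1ab at bit 0: 0x000001ab
state (5b) val=-5 bits=0x1b at bit 9: 0x000037ab
tag (18b) val=84487 bits=0x14a07 at bit 14: 0x5281f7ab
word = 0x5281f7ab → little-endian bytes:
  [0]=0xab  [1]=0xf7  [2]=0x81  [3]=0x52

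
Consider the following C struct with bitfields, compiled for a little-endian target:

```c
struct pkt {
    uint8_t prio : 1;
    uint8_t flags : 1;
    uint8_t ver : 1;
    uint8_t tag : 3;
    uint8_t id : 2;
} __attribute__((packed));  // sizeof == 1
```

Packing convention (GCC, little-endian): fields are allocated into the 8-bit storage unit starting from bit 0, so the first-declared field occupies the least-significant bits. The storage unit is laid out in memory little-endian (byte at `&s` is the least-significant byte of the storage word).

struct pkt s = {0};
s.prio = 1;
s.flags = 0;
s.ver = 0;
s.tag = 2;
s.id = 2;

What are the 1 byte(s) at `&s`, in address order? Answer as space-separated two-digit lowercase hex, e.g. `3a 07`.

91

[0+:1] prio=1 & 0x1 = 0x1; word=0x01
[1+:1] flags=0 & 0x1 = 0x0; word=0x01
[2+:1] ver=0 & 0x1 = 0x0; word=0x01
[3+:3] tag=2 & 0x7 = 0x2; word=0x11
[6+:2] id=2 & 0x3 = 0x2; word=0x91
word = 0x91 → little-endian bytes:
  [0]=0x91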